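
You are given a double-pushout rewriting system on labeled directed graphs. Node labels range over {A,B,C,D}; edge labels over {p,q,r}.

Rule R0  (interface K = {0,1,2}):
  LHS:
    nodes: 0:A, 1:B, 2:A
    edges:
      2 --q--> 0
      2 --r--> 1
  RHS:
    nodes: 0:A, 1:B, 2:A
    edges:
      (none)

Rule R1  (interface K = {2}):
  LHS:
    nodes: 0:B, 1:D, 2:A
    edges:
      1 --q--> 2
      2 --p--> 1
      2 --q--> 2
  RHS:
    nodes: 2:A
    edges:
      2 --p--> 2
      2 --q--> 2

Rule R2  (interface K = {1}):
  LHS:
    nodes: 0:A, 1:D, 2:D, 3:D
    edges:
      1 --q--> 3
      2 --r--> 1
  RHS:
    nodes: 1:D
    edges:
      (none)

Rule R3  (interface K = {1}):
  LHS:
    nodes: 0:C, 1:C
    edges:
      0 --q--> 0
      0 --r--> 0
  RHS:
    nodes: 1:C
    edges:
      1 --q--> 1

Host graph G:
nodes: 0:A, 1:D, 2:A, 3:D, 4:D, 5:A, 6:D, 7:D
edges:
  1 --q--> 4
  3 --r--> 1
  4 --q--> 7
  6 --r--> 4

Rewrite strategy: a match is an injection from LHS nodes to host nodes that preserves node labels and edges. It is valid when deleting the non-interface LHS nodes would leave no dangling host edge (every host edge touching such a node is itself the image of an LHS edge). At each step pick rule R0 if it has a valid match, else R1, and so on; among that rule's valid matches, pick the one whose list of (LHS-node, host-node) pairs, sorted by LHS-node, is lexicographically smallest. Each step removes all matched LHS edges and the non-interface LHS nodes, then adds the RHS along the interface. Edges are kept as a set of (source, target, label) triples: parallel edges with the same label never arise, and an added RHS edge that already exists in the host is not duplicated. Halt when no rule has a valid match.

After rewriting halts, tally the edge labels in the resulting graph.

start.  V:8 E:4  edges: 1-q->4 3-r->1 4-q->7 6-r->4
1. fire R2 via {0↦0, 1↦4, 2↦6, 3↦7}  →  V:5 E:2  edges: 1-q->4 3-r->1
2. fire R2 via {0↦2, 1↦1, 2↦3, 3↦4}  →  V:2 E:0  edges: ∅
normal form: no rule applies after step 2
NF edges: []

Answer: (no edges)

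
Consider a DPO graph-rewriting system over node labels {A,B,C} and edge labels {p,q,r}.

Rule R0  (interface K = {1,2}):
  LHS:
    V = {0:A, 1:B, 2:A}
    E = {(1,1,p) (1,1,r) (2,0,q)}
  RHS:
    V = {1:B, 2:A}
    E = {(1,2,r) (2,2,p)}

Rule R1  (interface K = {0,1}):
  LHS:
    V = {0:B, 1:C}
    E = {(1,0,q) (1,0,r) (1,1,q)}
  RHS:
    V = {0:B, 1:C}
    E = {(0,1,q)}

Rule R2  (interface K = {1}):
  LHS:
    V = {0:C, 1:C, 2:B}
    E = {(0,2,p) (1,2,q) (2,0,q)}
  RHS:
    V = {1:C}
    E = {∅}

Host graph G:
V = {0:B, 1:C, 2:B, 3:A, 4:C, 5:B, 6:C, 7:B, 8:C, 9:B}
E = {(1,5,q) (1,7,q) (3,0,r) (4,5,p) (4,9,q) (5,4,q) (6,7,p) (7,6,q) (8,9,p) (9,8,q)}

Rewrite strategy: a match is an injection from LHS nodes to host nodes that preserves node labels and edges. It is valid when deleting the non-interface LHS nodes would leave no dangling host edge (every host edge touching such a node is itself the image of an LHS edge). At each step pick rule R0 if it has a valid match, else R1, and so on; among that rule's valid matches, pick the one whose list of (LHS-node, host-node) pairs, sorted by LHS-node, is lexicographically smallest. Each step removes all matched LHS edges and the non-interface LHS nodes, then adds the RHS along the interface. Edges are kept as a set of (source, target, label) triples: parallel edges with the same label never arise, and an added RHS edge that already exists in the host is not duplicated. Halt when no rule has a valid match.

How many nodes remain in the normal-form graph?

initial: |V|=10 |E|=10  E = 1-q->5 1-q->7 3-r->0 4-p->5 4-q->9 5-q->4 6-p->7 7-q->6 8-p->9 9-q->8
step 1: apply R2 at {0↦6, 1↦1, 2↦7}  → |V|=8 |E|=7  E = 1-q->5 3-r->0 4-p->5 4-q->9 5-q->4 8-p->9 9-q->8
step 2: apply R2 at {0↦8, 1↦4, 2↦9}  → |V|=6 |E|=4  E = 1-q->5 3-r->0 4-p->5 5-q->4
step 3: apply R2 at {0↦4, 1↦1, 2↦5}  → |V|=4 |E|=1  E = 3-r->0
final graph: no rule applies after step 3
NF nodes: {0:B, 1:C, 2:B, 3:A}

Answer: 4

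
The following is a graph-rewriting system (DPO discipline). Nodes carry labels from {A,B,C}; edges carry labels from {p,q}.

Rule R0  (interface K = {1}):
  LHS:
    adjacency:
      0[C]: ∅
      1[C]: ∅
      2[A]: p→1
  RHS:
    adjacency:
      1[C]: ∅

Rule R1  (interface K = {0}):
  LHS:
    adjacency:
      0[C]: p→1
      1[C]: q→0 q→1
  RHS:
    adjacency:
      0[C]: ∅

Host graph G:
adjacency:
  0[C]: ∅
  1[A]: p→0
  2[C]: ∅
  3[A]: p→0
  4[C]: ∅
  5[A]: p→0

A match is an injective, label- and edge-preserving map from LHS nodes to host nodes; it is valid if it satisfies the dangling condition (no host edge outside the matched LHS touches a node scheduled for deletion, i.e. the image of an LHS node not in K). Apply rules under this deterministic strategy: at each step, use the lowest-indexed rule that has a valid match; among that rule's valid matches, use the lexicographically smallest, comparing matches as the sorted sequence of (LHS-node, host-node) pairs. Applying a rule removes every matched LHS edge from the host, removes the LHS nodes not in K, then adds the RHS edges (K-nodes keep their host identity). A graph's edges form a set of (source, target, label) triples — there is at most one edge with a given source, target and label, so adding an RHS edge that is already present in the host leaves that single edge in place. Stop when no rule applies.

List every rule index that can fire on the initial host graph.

R0: 6 valid matches — {0↦2, 1↦0, 2↦1}, {0↦2, 1↦0, 2↦3}, {0↦2, 1↦0, 2↦5} (+3 more)
R1: no valid match — LHS pattern not found

Answer: [R0]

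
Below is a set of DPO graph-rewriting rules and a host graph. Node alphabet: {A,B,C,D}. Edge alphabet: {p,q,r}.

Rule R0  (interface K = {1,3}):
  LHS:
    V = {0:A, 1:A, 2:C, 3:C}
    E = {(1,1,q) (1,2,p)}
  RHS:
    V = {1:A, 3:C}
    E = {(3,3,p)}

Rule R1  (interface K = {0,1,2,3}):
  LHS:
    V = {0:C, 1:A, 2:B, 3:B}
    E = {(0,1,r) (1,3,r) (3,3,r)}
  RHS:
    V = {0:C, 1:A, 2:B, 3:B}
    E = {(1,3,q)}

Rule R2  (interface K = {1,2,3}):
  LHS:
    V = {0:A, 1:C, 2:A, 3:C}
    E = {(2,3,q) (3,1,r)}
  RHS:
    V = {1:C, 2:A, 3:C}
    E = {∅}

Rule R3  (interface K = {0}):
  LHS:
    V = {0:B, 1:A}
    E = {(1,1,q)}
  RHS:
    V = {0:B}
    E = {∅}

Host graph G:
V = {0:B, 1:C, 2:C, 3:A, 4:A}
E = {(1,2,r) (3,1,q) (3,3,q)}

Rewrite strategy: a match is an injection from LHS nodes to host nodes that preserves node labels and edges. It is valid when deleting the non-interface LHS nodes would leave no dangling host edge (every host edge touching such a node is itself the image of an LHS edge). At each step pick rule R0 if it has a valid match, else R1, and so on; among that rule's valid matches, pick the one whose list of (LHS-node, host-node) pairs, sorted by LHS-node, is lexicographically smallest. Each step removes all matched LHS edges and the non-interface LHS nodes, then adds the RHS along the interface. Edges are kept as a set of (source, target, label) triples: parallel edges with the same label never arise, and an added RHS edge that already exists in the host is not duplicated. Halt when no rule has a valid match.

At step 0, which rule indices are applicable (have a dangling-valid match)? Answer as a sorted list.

R0: no valid match — LHS pattern not found
R1: no valid match — LHS pattern not found
R2: 1 valid match — {0↦4, 1↦2, 2↦3, 3↦1}
R3: no valid match — 1 raw match, all fail dangling condition

Answer: [R2]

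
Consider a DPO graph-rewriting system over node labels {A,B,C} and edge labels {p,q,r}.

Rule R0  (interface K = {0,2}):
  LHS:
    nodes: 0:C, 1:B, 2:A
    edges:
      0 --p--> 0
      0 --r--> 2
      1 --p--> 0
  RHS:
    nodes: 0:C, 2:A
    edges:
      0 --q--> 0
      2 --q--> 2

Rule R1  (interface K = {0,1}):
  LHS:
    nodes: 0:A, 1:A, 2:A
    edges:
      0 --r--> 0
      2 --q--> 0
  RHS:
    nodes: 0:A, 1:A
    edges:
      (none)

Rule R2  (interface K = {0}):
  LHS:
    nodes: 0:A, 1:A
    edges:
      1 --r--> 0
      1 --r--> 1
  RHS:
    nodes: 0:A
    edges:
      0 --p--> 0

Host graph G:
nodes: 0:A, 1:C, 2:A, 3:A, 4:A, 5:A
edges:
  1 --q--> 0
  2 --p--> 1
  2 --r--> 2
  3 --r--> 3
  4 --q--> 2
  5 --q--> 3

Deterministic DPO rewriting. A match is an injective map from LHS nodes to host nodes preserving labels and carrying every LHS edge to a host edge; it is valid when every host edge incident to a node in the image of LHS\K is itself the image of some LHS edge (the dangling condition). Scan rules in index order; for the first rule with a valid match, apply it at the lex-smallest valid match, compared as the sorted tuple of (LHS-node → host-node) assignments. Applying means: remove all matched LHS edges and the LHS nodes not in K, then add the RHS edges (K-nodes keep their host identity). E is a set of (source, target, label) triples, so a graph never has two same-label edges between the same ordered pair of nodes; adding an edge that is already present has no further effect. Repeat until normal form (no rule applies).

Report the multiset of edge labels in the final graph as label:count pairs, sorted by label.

Answer: p:1 q:1

Rewrite trace:
[0] host  ⇒  6 nodes, 6 edges  {1-q->0 2-p->1 2-r->2 3-r->3 4-q->2 5-q->3}
[1] R1 @ {0↦2, 1↦0, 2↦4}  ⇒  5 nodes, 4 edges  {1-q->0 2-p->1 3-r->3 5-q->3}
[2] R1 @ {0↦3, 1↦0, 2↦5}  ⇒  4 nodes, 2 edges  {1-q->0 2-p->1}
final graph: no rule applies after step 2
NF edges: [(1, 0, 'q'), (2, 1, 'p')]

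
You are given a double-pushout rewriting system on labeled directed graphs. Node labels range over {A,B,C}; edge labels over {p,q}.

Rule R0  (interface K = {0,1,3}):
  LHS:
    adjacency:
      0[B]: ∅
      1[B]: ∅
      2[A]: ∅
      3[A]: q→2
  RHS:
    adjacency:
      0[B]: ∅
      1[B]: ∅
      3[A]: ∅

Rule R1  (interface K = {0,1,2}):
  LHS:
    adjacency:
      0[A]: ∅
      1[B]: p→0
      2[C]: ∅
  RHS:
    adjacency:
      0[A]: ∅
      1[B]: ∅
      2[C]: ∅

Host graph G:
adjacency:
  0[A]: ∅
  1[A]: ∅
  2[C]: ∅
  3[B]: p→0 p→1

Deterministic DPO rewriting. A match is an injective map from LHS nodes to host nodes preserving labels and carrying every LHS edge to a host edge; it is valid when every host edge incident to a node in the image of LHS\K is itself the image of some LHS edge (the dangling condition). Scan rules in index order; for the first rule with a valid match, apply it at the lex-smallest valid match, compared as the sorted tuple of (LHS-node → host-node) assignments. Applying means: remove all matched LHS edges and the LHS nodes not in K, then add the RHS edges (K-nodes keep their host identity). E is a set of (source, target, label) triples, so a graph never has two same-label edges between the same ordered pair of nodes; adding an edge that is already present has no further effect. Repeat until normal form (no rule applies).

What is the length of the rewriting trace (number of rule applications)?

Answer: 2

Steps:
initial: |V|=4 |E|=2  E = 3-p->0 3-p->1
step 1: apply R1 at {0↦0, 1↦3, 2↦2}  → |V|=4 |E|=1  E = 3-p->1
step 2: apply R1 at {0↦1, 1↦3, 2↦2}  → |V|=4 |E|=0  E = ∅
final graph: no rule applies after step 2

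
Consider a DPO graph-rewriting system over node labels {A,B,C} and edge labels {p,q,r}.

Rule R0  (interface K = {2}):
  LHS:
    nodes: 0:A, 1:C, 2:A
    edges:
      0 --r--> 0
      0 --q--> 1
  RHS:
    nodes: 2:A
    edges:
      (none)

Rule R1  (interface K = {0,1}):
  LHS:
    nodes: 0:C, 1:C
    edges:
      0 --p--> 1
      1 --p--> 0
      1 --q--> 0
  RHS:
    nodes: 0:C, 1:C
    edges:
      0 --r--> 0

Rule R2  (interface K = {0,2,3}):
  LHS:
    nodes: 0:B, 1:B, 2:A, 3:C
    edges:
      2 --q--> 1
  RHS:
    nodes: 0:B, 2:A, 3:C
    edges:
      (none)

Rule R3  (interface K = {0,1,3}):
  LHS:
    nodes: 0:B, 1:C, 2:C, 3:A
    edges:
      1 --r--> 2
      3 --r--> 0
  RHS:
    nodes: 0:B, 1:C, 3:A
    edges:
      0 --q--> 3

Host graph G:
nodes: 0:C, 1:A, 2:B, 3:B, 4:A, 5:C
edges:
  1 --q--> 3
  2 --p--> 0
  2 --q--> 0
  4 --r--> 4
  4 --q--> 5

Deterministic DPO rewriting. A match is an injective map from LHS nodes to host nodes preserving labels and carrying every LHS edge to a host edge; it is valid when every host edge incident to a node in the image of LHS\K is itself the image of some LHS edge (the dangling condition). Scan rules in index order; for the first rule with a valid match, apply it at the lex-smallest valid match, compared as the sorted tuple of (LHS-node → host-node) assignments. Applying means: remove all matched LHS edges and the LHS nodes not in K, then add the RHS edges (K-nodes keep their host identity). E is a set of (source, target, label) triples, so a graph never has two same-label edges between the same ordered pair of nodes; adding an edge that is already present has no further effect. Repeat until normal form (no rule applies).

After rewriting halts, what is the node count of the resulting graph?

Answer: 3

Steps:
[0] host  ⇒  6 nodes, 5 edges  {1-q->3 2-p->0 2-q->0 4-r->4 4-q->5}
[1] R0 @ {0↦4, 1↦5, 2↦1}  ⇒  4 nodes, 3 edges  {1-q->3 2-p->0 2-q->0}
[2] R2 @ {0↦2, 1↦3, 2↦1, 3↦0}  ⇒  3 nodes, 2 edges  {2-p->0 2-q->0}
final graph: no rule applies after step 2
NF nodes: {0:C, 1:A, 2:B}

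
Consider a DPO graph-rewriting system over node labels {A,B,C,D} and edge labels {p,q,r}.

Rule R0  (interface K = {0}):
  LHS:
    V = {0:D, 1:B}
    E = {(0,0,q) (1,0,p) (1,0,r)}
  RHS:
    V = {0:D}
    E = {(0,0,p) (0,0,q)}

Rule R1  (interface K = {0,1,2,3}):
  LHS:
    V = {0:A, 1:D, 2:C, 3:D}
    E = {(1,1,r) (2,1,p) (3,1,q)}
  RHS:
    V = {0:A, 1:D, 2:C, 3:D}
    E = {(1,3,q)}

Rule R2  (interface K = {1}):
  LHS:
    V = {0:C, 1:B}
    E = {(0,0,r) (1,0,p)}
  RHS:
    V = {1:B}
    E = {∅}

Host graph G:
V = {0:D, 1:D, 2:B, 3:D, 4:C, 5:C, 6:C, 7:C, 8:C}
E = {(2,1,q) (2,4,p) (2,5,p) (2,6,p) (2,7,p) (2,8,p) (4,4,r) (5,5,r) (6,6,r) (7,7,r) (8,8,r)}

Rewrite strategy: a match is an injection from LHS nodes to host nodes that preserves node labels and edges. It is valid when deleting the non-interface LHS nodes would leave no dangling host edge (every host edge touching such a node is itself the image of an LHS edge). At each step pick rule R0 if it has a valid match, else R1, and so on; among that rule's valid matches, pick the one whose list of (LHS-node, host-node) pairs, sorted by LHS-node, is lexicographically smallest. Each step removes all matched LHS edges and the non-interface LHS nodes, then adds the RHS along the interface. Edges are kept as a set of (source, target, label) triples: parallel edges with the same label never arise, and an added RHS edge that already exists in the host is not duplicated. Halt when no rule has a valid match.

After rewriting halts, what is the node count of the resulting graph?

Answer: 4

Rewrite trace:
[0] host  ⇒  9 nodes, 11 edges  {2-q->1 2-p->4 2-p->5 2-p->6 2-p->7 2-p->8 4-r->4 5-r->5 6-r->6 7-r->7 8-r->8}
[1] R2 @ {0↦4, 1↦2}  ⇒  8 nodes, 9 edges  {2-q->1 2-p->5 2-p->6 2-p->7 2-p->8 5-r->5 6-r->6 7-r->7 8-r->8}
[2] R2 @ {0↦5, 1↦2}  ⇒  7 nodes, 7 edges  {2-q->1 2-p->6 2-p->7 2-p->8 6-r->6 7-r->7 8-r->8}
[3] R2 @ {0↦6, 1↦2}  ⇒  6 nodes, 5 edges  {2-q->1 2-p->7 2-p->8 7-r->7 8-r->8}
[4] R2 @ {0↦7, 1↦2}  ⇒  5 nodes, 3 edges  {2-q->1 2-p->8 8-r->8}
[5] R2 @ {0↦8, 1↦2}  ⇒  4 nodes, 1 edges  {2-q->1}
normal form: no rule applies after step 5
NF nodes: {0:D, 1:D, 2:B, 3:D}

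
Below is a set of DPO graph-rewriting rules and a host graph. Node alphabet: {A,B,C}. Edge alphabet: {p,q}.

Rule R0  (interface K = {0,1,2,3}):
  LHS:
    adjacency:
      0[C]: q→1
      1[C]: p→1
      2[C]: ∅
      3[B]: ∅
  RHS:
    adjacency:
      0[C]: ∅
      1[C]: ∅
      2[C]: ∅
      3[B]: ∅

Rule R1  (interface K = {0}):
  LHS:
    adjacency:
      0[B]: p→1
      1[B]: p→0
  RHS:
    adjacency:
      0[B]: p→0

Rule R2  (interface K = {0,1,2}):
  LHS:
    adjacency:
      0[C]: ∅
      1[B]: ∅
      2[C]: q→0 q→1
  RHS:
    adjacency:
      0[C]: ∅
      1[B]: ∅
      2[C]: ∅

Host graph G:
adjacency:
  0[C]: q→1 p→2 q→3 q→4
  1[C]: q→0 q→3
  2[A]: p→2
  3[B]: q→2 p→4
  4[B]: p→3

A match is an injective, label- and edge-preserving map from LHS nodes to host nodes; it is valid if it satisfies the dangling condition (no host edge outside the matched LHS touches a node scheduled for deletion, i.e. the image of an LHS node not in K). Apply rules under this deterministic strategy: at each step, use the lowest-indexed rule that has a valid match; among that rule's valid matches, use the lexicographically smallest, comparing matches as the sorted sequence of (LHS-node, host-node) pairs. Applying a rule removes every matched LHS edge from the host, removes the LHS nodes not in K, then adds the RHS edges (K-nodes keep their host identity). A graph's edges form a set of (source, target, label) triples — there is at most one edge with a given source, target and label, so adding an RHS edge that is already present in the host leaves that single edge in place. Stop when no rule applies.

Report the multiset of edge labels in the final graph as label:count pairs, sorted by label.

Answer: p:4 q:2

Steps:
start.  V:5 E:10  edges: 0-q->1 0-p->2 0-q->3 0-q->4 1-q->0 1-q->3 2-p->2 3-q->2 3-p->4 4-p->3
1. fire R2 via {0↦0, 1↦3, 2↦1}  →  V:5 E:8  edges: 0-q->1 0-p->2 0-q->3 0-q->4 2-p->2 3-q->2 3-p->4 4-p->3
2. fire R2 via {0↦1, 1↦3, 2↦0}  →  V:5 E:6  edges: 0-p->2 0-q->4 2-p->2 3-q->2 3-p->4 4-p->3
halt: no rule applies after step 2
NF edges: [(0, 2, 'p'), (0, 4, 'q'), (2, 2, 'p'), (3, 2, 'q'), (3, 4, 'p'), (4, 3, 'p')]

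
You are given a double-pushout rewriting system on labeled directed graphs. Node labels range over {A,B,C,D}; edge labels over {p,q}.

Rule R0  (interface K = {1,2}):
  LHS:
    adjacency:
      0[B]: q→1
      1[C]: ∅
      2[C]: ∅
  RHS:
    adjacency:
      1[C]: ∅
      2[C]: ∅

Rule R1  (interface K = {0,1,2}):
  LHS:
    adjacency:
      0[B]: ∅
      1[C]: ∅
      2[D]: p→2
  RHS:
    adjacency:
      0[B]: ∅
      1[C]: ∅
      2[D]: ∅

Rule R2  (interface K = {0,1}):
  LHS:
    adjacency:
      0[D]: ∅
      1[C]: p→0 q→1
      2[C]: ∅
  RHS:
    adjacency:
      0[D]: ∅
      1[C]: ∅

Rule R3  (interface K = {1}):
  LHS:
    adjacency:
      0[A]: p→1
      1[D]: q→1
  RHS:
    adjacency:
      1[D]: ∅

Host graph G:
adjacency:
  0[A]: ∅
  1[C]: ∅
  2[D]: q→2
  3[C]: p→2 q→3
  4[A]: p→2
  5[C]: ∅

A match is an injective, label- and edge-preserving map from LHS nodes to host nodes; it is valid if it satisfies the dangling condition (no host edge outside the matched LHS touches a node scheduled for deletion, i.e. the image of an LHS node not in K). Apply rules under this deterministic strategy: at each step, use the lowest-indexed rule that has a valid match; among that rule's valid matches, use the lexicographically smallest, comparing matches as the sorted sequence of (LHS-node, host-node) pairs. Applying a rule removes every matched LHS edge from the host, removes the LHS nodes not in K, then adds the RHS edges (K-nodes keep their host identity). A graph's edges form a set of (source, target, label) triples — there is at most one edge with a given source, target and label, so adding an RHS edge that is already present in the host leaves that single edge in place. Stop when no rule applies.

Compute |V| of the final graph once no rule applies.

Answer: 4

Derivation:
[0] host  ⇒  6 nodes, 4 edges  {2-q->2 3-p->2 3-q->3 4-p->2}
[1] R2 @ {0↦2, 1↦3, 2↦1}  ⇒  5 nodes, 2 edges  {2-q->2 4-p->2}
[2] R3 @ {0↦4, 1↦2}  ⇒  4 nodes, 0 edges  {∅}
final graph: no rule applies after step 2
NF nodes: {0:A, 2:D, 3:C, 5:C}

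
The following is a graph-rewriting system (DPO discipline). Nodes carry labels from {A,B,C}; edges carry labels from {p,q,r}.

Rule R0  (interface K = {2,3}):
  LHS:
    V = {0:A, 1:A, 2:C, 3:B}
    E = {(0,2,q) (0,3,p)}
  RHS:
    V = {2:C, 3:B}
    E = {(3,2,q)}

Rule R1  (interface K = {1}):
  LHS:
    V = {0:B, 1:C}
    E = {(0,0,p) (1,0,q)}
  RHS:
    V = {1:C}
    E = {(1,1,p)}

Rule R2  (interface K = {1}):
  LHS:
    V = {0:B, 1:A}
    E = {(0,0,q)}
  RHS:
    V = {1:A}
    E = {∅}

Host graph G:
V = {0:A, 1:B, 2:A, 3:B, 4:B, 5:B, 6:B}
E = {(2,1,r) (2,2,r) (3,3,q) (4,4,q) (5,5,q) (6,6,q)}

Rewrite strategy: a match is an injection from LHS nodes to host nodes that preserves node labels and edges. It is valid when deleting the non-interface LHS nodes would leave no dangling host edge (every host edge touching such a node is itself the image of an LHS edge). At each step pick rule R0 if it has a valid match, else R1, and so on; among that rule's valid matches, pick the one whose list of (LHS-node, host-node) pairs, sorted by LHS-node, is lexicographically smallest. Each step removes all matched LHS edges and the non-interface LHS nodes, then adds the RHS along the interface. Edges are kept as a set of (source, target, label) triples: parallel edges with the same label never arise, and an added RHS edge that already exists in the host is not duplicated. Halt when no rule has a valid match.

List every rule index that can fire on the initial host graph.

R0: no valid match — LHS pattern not found
R1: no valid match — LHS pattern not found
R2: 8 valid matches — {0↦3, 1↦0}, {0↦3, 1↦2}, {0↦4, 1↦0} (+5 more)

Answer: [R2]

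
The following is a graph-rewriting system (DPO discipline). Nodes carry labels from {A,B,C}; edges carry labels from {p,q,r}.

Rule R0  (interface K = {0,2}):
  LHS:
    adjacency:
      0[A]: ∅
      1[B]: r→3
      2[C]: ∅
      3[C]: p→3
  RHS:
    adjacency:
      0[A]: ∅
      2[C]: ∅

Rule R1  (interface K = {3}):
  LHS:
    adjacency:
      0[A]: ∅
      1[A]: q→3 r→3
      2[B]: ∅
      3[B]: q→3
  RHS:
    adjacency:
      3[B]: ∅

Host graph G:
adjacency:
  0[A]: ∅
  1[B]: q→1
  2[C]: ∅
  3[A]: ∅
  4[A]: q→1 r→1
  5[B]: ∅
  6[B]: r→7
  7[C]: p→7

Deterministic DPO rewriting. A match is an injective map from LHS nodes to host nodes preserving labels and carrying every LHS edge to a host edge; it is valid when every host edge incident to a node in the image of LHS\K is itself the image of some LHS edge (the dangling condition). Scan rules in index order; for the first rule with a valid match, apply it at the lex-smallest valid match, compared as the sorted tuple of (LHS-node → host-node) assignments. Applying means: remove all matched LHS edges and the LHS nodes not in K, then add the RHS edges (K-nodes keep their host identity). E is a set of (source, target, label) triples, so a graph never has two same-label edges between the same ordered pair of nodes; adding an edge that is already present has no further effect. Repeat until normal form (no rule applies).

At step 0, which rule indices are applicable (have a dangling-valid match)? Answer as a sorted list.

R0: 3 valid matches — {0↦0, 1↦6, 2↦2, 3↦7}, {0↦3, 1↦6, 2↦2, 3↦7}, {0↦4, 1↦6, 2↦2, 3↦7}
R1: 2 valid matches — {0↦0, 1↦4, 2↦5, 3↦1}, {0↦3, 1↦4, 2↦5, 3↦1}

Answer: [R0,R1]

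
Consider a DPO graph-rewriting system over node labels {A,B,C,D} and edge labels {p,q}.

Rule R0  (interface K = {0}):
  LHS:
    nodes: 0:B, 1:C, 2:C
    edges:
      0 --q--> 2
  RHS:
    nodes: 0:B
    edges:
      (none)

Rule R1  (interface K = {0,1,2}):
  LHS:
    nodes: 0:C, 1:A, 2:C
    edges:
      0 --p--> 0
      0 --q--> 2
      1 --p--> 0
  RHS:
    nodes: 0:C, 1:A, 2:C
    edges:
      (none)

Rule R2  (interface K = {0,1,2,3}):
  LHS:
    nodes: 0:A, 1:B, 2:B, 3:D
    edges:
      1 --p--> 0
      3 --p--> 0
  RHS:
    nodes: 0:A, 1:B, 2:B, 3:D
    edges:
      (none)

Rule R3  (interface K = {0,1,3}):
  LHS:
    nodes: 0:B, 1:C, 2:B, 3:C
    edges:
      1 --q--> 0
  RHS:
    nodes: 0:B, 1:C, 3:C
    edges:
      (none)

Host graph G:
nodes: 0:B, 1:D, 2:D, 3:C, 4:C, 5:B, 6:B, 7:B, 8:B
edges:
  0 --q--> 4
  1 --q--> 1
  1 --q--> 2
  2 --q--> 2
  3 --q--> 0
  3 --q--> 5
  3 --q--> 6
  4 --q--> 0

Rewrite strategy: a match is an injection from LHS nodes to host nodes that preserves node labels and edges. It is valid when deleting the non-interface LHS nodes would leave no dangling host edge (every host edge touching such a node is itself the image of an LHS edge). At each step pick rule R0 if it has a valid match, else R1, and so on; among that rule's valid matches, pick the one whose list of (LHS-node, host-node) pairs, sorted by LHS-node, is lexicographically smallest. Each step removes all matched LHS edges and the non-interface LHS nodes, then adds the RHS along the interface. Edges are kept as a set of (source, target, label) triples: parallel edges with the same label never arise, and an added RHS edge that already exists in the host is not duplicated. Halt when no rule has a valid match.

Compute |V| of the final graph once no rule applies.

[0] host  ⇒  9 nodes, 8 edges  {0-q->4 1-q->1 1-q->2 2-q->2 3-q->0 3-q->5 3-q->6 4-q->0}
[1] R3 @ {0↦0, 1↦3, 2↦7, 3↦4}  ⇒  8 nodes, 7 edges  {0-q->4 1-q->1 1-q->2 2-q->2 3-q->5 3-q->6 4-q->0}
[2] R3 @ {0↦0, 1↦4, 2↦8, 3↦3}  ⇒  7 nodes, 6 edges  {0-q->4 1-q->1 1-q->2 2-q->2 3-q->5 3-q->6}
normal form: no rule applies after step 2
NF nodes: {0:B, 1:D, 2:D, 3:C, 4:C, 5:B, 6:B}

Answer: 7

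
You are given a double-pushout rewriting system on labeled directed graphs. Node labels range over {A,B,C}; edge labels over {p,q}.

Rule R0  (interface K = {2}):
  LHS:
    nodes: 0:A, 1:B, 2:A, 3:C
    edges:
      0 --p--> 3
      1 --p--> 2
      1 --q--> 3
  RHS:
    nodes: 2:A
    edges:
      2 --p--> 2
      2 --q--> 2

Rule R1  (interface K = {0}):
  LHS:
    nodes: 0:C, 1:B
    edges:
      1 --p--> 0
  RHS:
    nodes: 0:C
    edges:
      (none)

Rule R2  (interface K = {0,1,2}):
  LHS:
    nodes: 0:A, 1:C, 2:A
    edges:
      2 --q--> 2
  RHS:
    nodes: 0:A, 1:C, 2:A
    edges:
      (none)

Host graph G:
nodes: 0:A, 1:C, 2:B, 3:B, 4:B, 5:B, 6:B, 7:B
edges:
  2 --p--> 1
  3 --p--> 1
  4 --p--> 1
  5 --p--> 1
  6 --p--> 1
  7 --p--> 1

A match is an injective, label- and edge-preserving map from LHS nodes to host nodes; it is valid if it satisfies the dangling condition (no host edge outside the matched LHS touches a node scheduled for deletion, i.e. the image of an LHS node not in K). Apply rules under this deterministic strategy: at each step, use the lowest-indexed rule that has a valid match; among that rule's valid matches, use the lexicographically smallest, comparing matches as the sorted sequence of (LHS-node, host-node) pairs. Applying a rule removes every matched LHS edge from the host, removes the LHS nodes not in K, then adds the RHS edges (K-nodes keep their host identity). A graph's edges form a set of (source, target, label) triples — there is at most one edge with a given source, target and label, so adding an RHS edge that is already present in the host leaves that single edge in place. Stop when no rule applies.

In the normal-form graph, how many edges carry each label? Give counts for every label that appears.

start.  V:8 E:6  edges: 2-p->1 3-p->1 4-p->1 5-p->1 6-p->1 7-p->1
1. fire R1 via {0↦1, 1↦2}  →  V:7 E:5  edges: 3-p->1 4-p->1 5-p->1 6-p->1 7-p->1
2. fire R1 via {0↦1, 1↦3}  →  V:6 E:4  edges: 4-p->1 5-p->1 6-p->1 7-p->1
3. fire R1 via {0↦1, 1↦4}  →  V:5 E:3  edges: 5-p->1 6-p->1 7-p->1
4. fire R1 via {0↦1, 1↦5}  →  V:4 E:2  edges: 6-p->1 7-p->1
5. fire R1 via {0↦1, 1↦6}  →  V:3 E:1  edges: 7-p->1
6. fire R1 via {0↦1, 1↦7}  →  V:2 E:0  edges: ∅
halt: no rule applies after step 6
NF edges: []

Answer: (no edges)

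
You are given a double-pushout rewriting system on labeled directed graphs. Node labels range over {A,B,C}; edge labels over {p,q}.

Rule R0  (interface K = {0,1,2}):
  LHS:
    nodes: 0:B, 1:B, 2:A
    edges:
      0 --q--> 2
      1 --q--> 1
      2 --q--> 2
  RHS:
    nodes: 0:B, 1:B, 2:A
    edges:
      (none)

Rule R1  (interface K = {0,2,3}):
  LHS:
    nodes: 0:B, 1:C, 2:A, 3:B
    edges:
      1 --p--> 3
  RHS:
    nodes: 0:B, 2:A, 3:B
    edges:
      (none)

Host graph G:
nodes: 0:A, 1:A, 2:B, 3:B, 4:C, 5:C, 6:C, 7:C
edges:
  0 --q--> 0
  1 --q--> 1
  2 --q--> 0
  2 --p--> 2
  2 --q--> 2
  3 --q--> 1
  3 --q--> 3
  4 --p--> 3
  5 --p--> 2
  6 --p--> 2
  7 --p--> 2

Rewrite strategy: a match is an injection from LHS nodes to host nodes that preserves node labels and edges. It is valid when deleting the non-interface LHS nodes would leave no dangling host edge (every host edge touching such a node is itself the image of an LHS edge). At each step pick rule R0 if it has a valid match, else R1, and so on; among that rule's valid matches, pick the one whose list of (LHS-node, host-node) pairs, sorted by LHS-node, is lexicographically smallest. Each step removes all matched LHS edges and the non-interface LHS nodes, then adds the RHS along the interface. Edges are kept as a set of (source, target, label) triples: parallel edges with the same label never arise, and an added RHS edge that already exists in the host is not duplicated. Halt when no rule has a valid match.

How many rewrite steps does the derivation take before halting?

initial: |V|=8 |E|=11  E = 0-q->0 1-q->1 2-q->0 2-p->2 2-q->2 3-q->1 3-q->3 4-p->3 5-p->2 6-p->2 7-p->2
step 1: apply R0 at {0↦2, 1↦3, 2↦0}  → |V|=8 |E|=8  E = 1-q->1 2-p->2 2-q->2 3-q->1 4-p->3 5-p->2 6-p->2 7-p->2
step 2: apply R0 at {0↦3, 1↦2, 2↦1}  → |V|=8 |E|=5  E = 2-p->2 4-p->3 5-p->2 6-p->2 7-p->2
step 3: apply R1 at {0↦2, 1↦4, 2↦0, 3↦3}  → |V|=7 |E|=4  E = 2-p->2 5-p->2 6-p->2 7-p->2
step 4: apply R1 at {0↦3, 1↦5, 2↦0, 3↦2}  → |V|=6 |E|=3  E = 2-p->2 6-p->2 7-p->2
step 5: apply R1 at {0↦3, 1↦6, 2↦0, 3↦2}  → |V|=5 |E|=2  E = 2-p->2 7-p->2
step 6: apply R1 at {0↦3, 1↦7, 2↦0, 3↦2}  → |V|=4 |E|=1  E = 2-p->2
halt: no rule applies after step 6

Answer: 6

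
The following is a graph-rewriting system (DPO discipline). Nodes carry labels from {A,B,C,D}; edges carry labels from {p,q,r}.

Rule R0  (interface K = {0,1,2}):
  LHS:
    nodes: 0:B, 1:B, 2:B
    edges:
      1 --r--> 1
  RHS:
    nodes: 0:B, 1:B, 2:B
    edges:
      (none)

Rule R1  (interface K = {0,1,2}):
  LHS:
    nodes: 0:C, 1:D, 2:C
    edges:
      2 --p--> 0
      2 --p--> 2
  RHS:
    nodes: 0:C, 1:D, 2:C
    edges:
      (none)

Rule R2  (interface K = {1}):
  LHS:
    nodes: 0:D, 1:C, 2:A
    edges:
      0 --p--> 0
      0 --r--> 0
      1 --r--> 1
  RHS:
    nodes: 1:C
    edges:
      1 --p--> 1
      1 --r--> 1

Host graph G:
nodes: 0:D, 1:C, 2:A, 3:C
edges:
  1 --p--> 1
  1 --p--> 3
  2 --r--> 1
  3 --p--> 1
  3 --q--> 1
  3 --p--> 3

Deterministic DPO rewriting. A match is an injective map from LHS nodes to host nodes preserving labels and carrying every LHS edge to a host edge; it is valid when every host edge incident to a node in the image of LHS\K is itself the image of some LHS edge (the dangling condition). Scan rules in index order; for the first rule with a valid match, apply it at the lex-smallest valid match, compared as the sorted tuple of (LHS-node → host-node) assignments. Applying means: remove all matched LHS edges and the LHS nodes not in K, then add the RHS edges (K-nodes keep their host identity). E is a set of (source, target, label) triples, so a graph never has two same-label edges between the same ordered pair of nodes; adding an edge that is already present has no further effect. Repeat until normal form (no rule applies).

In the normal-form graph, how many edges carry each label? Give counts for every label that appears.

start.  V:4 E:6  edges: 1-p->1 1-p->3 2-r->1 3-p->1 3-q->1 3-p->3
1. fire R1 via {0↦1, 1↦0, 2↦3}  →  V:4 E:4  edges: 1-p->1 1-p->3 2-r->1 3-q->1
2. fire R1 via {0↦3, 1↦0, 2↦1}  →  V:4 E:2  edges: 2-r->1 3-q->1
normal form: no rule applies after step 2
NF edges: [(2, 1, 'r'), (3, 1, 'q')]

Answer: q:1 r:1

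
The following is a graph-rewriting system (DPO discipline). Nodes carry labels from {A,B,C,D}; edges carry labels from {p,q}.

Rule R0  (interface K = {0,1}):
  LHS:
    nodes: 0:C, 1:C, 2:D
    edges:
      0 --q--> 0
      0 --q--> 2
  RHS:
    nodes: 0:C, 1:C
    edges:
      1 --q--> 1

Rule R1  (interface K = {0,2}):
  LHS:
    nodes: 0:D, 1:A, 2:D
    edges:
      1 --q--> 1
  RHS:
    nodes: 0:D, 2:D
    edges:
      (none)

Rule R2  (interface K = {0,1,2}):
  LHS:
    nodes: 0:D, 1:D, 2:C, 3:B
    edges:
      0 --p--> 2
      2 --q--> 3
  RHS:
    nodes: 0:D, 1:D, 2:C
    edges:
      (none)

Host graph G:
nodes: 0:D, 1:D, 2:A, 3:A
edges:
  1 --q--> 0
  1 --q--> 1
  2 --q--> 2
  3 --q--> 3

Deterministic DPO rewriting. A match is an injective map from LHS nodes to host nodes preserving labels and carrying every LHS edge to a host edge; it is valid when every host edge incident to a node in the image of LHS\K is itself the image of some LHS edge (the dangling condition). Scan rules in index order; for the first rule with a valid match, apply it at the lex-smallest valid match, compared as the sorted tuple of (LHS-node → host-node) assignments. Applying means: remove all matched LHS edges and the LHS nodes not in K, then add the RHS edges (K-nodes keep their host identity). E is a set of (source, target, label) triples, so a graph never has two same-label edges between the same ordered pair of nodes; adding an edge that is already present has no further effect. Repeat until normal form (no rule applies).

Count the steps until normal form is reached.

Answer: 2

Rewrite trace:
[0] host  ⇒  4 nodes, 4 edges  {1-q->0 1-q->1 2-q->2 3-q->3}
[1] R1 @ {0↦0, 1↦2, 2↦1}  ⇒  3 nodes, 3 edges  {1-q->0 1-q->1 3-q->3}
[2] R1 @ {0↦0, 1↦3, 2↦1}  ⇒  2 nodes, 2 edges  {1-q->0 1-q->1}
halt: no rule applies after step 2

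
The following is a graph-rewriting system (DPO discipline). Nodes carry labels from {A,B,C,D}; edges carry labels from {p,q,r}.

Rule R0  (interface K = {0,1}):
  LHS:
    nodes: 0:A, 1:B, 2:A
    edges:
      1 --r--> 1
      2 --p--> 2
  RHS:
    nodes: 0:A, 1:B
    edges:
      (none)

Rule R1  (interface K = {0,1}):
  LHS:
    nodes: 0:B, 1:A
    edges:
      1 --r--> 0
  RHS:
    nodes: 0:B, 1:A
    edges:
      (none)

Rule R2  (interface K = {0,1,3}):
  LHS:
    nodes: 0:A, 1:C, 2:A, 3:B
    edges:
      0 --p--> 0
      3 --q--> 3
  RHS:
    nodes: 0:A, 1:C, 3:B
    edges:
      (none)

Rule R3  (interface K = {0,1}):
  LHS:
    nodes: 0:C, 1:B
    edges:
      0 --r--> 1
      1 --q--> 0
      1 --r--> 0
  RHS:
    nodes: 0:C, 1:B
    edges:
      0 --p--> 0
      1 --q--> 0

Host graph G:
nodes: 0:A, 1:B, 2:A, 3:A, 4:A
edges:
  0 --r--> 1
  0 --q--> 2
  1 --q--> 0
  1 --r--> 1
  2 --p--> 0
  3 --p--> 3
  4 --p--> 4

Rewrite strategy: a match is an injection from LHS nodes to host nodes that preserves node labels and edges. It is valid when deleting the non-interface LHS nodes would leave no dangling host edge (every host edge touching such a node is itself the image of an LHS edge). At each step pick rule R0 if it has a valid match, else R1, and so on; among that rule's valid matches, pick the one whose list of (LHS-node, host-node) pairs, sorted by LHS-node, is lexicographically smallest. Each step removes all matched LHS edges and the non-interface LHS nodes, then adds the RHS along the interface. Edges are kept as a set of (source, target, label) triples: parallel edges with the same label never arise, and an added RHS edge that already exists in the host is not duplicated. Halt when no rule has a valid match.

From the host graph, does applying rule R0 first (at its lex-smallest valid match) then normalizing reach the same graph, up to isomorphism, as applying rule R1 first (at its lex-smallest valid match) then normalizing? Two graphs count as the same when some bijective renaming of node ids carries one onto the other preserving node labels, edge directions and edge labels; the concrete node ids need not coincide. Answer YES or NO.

branch R0-first: apply at {0↦0, 1↦1, 2↦3} → |E|=5, then 1 more step(s) → NF |V|=4 |E|=4 V={0:A, 1:B, 2:A, 4:A} E=0-q->2 1-q->0 2-p->0 4-p->4
branch R1-first: apply at {0↦1, 1↦0} → |E|=6, then 1 more step(s) → NF |V|=4 |E|=4 V={0:A, 1:B, 2:A, 4:A} E=0-q->2 1-q->0 2-p->0 4-p->4
graphs isomorphic (equal up to label-preserving node renaming)

Answer: YES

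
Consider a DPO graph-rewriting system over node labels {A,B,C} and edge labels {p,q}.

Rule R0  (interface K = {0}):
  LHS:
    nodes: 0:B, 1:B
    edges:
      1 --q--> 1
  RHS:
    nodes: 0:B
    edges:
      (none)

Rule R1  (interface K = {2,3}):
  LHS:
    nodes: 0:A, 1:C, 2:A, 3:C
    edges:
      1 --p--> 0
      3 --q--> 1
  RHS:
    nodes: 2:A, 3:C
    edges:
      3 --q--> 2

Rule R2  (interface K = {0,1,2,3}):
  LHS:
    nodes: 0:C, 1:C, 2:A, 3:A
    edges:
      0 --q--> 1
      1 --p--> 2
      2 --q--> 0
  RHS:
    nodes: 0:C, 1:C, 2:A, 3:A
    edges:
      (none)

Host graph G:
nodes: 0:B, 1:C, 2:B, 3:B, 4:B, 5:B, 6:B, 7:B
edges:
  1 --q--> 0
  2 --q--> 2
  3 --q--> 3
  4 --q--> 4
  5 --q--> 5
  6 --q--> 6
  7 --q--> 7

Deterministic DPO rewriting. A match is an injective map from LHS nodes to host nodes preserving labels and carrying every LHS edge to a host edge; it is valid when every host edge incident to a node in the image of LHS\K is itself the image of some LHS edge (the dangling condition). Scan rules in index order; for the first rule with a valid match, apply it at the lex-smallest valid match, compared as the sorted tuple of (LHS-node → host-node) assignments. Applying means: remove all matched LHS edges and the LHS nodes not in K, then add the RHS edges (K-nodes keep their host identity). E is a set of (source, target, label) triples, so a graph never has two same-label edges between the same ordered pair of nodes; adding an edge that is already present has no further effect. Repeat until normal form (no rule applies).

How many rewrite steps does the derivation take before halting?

start.  V:8 E:7  edges: 1-q->0 2-q->2 3-q->3 4-q->4 5-q->5 6-q->6 7-q->7
1. fire R0 via {0↦0, 1↦2}  →  V:7 E:6  edges: 1-q->0 3-q->3 4-q->4 5-q->5 6-q->6 7-q->7
2. fire R0 via {0↦0, 1↦3}  →  V:6 E:5  edges: 1-q->0 4-q->4 5-q->5 6-q->6 7-q->7
3. fire R0 via {0↦0, 1↦4}  →  V:5 E:4  edges: 1-q->0 5-q->5 6-q->6 7-q->7
4. fire R0 via {0↦0, 1↦5}  →  V:4 E:3  edges: 1-q->0 6-q->6 7-q->7
5. fire R0 via {0↦0, 1↦6}  →  V:3 E:2  edges: 1-q->0 7-q->7
6. fire R0 via {0↦0, 1↦7}  →  V:2 E:1  edges: 1-q->0
normal form: no rule applies after step 6

Answer: 6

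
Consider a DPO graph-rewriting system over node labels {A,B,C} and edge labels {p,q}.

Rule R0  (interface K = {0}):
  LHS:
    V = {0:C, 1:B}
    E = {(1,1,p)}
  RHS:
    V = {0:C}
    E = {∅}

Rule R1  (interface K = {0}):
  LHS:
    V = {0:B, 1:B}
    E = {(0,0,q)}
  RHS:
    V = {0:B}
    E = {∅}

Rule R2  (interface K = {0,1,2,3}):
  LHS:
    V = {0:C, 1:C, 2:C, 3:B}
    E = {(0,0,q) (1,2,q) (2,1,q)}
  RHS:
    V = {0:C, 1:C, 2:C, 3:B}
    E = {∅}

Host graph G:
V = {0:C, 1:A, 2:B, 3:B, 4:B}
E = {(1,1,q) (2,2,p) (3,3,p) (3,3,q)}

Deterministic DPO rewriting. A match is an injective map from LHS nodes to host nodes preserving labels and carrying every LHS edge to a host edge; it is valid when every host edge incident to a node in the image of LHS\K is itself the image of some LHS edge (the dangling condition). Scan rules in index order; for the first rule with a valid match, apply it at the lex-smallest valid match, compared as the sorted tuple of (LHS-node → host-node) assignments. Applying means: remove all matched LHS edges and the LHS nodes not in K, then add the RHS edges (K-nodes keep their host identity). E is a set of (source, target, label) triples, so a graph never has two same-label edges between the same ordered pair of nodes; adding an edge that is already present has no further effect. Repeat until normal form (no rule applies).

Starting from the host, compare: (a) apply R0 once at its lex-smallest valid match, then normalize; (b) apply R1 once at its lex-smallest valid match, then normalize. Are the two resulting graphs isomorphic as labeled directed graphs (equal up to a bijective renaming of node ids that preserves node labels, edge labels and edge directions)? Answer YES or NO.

branch R0-first: apply at {0↦0, 1↦2} → |E|=3, then 2 more step(s) → NF |V|=2 |E|=1 V={0:C, 1:A} E=1-q->1
branch R1-first: apply at {0↦3, 1↦4} → |E|=3, then 2 more step(s) → NF |V|=2 |E|=1 V={0:C, 1:A} E=1-q->1
graphs isomorphic (equal up to label-preserving node renaming)

Answer: YES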